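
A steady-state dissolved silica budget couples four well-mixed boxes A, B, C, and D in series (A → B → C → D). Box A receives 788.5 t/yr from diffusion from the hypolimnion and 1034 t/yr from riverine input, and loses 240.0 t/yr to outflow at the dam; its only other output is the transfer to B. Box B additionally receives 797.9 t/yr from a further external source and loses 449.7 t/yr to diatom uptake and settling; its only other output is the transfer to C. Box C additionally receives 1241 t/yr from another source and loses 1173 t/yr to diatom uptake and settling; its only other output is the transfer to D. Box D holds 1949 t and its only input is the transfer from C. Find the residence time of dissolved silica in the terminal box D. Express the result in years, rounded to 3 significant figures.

0.975 yr

Box A: F(A→B) = (788.5 + 1034) − 240.0 = 1582.5 t/yr.
Box B: F(B→C) = (1582.5 + 797.9) − 449.7 = 1930.7 t/yr.
Box C: F(C→D) = (1930.7 + 1241) − 1173 = 1998.7 t/yr.
Box D throughput = its input = 1998.7 t/yr; τ = 1949 / 1998.7 = 0.9751 yr.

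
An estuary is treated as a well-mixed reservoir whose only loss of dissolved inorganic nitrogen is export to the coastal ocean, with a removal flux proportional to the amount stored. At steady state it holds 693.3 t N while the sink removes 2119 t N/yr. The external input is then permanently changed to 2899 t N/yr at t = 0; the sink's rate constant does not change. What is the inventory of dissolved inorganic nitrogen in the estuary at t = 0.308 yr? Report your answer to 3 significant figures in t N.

849 t N

The sink rate constant is k = F₀/M₀ = 2119/693.3 = 3.056 yr⁻¹.
Solving dM/dt = F₁ − kM with M(0) = M₀ gives M(t) = F₁/k + (M₀ − F₁/k)·e^(−kt).
F₁/k = 2899/3.056 = 948.50 t N; kt = 3.056 × 0.308 = 0.9414, e^(−kt) = 0.3901.
M(0.308) = 948.50 + (693.3 − 948.50) × 0.3901 = 948.50 − 99.55 = 848.95 t N.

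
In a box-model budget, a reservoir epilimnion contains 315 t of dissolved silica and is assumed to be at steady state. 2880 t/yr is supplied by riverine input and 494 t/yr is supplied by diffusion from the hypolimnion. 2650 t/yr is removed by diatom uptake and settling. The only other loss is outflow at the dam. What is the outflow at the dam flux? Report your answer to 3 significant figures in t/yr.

At steady state ΣF_in = ΣF_out.
ΣF_in = 2880 + 494 = 3374.0 t/yr.
Outflow at the dam flux = ΣF_in − (2650) = 3374.0 − 2650 = 724.0 t/yr.

724 t/yr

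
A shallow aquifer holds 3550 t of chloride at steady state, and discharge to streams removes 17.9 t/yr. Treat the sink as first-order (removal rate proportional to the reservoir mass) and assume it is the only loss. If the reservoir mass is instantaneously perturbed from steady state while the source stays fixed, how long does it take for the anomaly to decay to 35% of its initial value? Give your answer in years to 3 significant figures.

For a linear reservoir the anomaly decays as exp(−t/τ) with τ = M/F = 3550/17.9 = 198.3 yr.
exp(−t/τ) = 0.35 ⇒ t = −τ ln(0.35) = 198.3 × 1.050 = 208.2 yr.

208 yr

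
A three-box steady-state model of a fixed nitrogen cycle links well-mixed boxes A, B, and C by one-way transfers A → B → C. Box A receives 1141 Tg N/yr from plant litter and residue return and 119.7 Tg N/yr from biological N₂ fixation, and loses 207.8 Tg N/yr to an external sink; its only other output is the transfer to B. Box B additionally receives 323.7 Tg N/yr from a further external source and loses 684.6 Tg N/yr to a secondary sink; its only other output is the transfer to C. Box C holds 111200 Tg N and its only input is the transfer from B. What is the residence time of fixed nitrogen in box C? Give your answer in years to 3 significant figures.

161 yr

Box A: F(A→B) = (1141 + 119.7) − 207.8 = 1052.9 Tg N/yr.
Box B: F(B→C) = (1052.9 + 323.7) − 684.6 = 692.00 Tg N/yr.
Box C throughput = its input = 692.00 Tg N/yr; τ = 111200 / 692.00 = 160.7 yr.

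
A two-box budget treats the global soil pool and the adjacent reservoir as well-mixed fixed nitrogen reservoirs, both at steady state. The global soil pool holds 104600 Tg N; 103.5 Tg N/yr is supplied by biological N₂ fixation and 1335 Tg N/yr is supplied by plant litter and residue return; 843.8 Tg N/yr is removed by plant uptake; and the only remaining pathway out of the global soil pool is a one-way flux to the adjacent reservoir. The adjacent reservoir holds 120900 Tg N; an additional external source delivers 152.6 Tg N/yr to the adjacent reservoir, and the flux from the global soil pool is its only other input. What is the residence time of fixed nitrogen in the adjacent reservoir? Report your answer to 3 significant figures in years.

162 yr

Balance the global soil pool: ΣF_in = 103.5 + 1335 = 1438.5 Tg N/yr.
Flux to the adjacent reservoir = ΣF_in − (843.8) = 594.70 Tg N/yr.
Total input to the adjacent reservoir = 594.70 + 152.6 = 747.30 Tg N/yr; at steady state this equals its total output.
τ = M / F = 120900 / 747.30 = 161.8 yr.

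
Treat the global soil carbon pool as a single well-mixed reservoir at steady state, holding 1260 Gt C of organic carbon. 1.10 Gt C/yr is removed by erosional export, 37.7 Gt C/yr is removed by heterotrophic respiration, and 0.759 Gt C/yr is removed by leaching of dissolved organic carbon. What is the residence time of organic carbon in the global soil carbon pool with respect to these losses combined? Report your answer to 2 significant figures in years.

Total removal = 1.100 + 37.70 + 0.7590 = 39.559 Gt C/yr.
τ = M / ΣF_out = 1260 / 39.559 = 31.85 yr.

32 yr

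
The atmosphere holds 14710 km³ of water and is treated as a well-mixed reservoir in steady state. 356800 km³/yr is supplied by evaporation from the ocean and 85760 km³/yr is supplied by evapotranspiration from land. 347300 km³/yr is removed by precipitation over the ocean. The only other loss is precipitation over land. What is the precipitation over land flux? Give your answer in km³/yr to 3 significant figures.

95300 km³/yr

At steady state ΣF_in = ΣF_out.
ΣF_in = 356800 + 85760 = 442560 km³/yr.
Precipitation over land flux = ΣF_in − (347300) = 442560 − 347300 = 95260 km³/yr.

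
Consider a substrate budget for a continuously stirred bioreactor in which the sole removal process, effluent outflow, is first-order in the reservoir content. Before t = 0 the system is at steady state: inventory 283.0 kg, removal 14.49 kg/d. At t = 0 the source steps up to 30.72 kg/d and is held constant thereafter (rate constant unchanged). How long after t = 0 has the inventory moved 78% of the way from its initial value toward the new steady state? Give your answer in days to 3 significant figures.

τ = M₀/F₀ = 283.0/14.49 = 19.53 d.
The remaining gap fraction is e^(−t/τ); 78% covered ⇒ e^(−t/τ) = 0.220.
t = −τ ln(0.220) = 19.53 × 1.514 = 29.57 d.

29.6 d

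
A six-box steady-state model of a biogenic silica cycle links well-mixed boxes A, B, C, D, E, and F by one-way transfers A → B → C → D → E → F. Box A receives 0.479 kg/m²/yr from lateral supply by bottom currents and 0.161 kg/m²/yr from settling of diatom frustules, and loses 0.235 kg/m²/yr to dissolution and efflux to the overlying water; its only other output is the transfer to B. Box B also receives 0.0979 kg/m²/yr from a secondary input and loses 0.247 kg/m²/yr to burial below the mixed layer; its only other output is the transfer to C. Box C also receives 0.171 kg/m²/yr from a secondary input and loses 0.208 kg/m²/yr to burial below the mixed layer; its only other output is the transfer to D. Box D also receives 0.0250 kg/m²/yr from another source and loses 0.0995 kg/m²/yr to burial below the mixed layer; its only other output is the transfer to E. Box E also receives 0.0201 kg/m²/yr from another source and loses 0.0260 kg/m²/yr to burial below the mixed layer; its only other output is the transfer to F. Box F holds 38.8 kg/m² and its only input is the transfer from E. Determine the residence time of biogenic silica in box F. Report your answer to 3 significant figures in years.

280 yr

Box A: F(A→B) = (0.479 + 0.161) − 0.235 = 0.40500 kg/m²/yr.
Box B: F(B→C) = (0.40500 + 0.0979) − 0.247 = 0.25590 kg/m²/yr.
Box C: F(C→D) = (0.25590 + 0.171) − 0.208 = 0.21890 kg/m²/yr.
Box D: F(D→E) = (0.21890 + 0.0250) − 0.0995 = 0.14440 kg/m²/yr.
Box E: F(E→F) = (0.14440 + 0.0201) − 0.0260 = 0.13850 kg/m²/yr.
Box F throughput = its input = 0.13850 kg/m²/yr; τ = 38.8 / 0.13850 = 280.1 yr.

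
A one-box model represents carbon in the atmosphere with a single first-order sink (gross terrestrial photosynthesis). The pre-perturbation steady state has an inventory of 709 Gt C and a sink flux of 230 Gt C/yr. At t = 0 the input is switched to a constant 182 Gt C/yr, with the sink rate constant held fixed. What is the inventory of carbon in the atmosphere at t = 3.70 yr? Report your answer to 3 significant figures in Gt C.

τ = M₀/F₀ = 709/230 = 3.083 yr; rate constant k = 1/τ.
New steady state M_∞ = F₁/k = F₁·τ = 182 × 3.083 = 561.03 Gt C.
M(t) = M_∞ + (M₀ − M_∞)·e^(−t/τ); t/τ = 3.70/3.083 = 1.200, so e^(−t/τ) = 0.3011.
M(t) = 561.03 + 148.0 × 0.3011 = 605.59 Gt C.

606 Gt C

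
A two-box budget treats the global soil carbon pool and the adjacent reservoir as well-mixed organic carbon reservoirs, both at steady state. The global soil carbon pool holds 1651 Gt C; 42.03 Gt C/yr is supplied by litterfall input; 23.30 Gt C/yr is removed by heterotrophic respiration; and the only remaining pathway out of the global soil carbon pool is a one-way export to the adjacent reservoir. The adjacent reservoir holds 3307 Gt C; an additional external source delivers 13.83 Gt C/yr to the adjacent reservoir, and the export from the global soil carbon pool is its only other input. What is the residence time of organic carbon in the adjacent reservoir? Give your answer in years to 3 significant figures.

102 yr

Balance the global soil carbon pool: ΣF_in = 42.030 Gt C/yr.
Export to the adjacent reservoir = ΣF_in − (23.30) = 18.730 Gt C/yr.
Total input to the adjacent reservoir = 18.730 + 13.83 = 32.560 Gt C/yr; at steady state this equals its total output.
τ = M / F = 3307 / 32.560 = 101.6 yr.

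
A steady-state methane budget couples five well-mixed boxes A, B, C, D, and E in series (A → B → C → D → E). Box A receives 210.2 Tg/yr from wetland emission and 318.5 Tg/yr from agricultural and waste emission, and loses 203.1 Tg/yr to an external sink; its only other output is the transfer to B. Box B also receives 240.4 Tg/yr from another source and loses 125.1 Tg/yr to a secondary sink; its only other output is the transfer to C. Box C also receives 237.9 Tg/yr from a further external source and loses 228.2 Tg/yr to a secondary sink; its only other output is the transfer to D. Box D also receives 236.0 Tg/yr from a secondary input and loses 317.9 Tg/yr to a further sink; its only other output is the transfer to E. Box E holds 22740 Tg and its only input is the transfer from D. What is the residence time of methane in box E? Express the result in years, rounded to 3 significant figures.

61.7 yr

Box A: F(A→B) = (210.2 + 318.5) − 203.1 = 325.60 Tg/yr.
Box B: F(B→C) = (325.60 + 240.4) − 125.1 = 440.90 Tg/yr.
Box C: F(C→D) = (440.90 + 237.9) − 228.2 = 450.60 Tg/yr.
Box D: F(D→E) = (450.60 + 236.0) − 317.9 = 368.70 Tg/yr.
Box E throughput = its input = 368.70 Tg/yr; τ = 22740 / 368.70 = 61.68 yr.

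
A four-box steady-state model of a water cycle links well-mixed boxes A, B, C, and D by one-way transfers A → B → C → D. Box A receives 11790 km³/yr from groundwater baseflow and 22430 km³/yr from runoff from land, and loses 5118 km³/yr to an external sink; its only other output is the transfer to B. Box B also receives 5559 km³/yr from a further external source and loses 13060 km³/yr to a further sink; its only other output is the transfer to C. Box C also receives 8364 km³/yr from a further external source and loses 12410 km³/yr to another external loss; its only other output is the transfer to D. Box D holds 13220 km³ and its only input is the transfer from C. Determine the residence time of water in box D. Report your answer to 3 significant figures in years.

Box A: F(A→B) = (11790 + 22430) − 5118 = 29102 km³/yr.
Box B: F(B→C) = (29102 + 5559) − 13060 = 21601 km³/yr.
Box C: F(C→D) = (21601 + 8364) − 12410 = 17555 km³/yr.
Box D throughput = its input = 17555 km³/yr; τ = 13220 / 17555 = 0.7531 yr.

0.753 yr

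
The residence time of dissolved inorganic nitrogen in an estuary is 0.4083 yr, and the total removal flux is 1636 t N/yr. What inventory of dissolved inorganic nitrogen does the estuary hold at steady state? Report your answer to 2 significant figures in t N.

670 t N

τ = M/F ⇒ M = τ × F = 0.4083 × 1636 = 668.0 t N.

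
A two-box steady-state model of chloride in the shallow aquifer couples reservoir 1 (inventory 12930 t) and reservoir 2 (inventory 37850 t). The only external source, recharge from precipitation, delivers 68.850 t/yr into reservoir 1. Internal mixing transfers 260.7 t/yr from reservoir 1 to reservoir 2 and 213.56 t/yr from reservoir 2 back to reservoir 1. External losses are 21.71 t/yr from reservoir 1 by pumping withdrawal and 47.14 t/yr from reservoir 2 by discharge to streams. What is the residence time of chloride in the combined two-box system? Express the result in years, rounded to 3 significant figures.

Residence time in the combined system uses the total inventory and the total *external* removal — internal exchanges between the two boxes cancel.
M_total = 12930 + 37850 = 50780 t.
ΣF_external_out = 21.71 + 47.14 = 68.850 t/yr.
τ = M_total / ΣF_ext = 50780 / 68.850 = 737.5 yr.

738 yr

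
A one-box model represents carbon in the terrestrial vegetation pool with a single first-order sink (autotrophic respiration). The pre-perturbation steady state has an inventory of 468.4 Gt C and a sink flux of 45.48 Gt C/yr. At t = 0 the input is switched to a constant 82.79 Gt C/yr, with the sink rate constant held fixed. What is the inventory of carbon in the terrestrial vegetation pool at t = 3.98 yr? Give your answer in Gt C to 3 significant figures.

Residence time τ = M₀/F₀ = 10.30 yr. The eventual steady state is M_∞ = M₀·(F₁/F₀) = 468.4 × 82.79/45.48 = 852.66 Gt C.
The anomaly ΔM(t) = M(t) − M_∞ decays as ΔM₀·e^(−t/τ) with ΔM₀ = 468.4 − 852.66 = −384.3 Gt C.
At t = 3.98 yr, e^(−t/τ) = e^(−0.3864) = 0.6795, so ΔM = −261.1 Gt C and M = 852.66 − 261.1 = 591.57 Gt C.

592 Gt C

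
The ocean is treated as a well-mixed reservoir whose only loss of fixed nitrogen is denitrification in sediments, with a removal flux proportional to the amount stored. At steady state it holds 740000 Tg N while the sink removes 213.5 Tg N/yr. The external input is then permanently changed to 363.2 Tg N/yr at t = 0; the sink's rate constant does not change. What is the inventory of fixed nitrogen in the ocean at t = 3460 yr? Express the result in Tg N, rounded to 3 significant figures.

1.07×10^6 Tg N

τ = M₀/F₀ = 740000/213.5 = 3466 yr; rate constant k = 1/τ.
New steady state M_∞ = F₁/k = F₁·τ = 363.2 × 3466 = 1.2589×10^6 Tg N.
M(t) = M_∞ + (M₀ − M_∞)·e^(−t/τ); t/τ = 3460/3466 = 0.9983, so e^(−t/τ) = 0.3685.
M(t) = 1.2589×10^6 − 518900 × 0.3685 = 1.0677×10^6 Tg N.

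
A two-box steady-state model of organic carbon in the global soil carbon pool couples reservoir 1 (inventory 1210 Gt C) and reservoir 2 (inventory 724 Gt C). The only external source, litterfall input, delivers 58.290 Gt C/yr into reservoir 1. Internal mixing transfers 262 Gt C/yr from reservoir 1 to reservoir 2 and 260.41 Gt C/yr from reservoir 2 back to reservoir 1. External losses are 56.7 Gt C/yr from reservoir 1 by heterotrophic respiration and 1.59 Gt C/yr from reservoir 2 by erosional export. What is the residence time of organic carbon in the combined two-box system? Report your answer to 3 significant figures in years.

Residence time in the combined system uses the total inventory and the total *external* removal — internal exchanges between the two boxes cancel.
M_total = 1210 + 724 = 1934.0 Gt C.
ΣF_external_out = 56.7 + 1.59 = 58.290 Gt C/yr.
τ = M_total / ΣF_ext = 1934.0 / 58.290 = 33.18 yr.

33.2 yr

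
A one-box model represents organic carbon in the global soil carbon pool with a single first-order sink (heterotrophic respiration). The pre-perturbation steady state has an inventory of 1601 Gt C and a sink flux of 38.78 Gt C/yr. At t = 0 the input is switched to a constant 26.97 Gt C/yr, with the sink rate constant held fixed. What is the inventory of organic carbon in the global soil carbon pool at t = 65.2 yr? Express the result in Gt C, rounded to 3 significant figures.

Residence time τ = M₀/F₀ = 41.28 yr. The eventual steady state is M_∞ = M₀·(F₁/F₀) = 1601 × 26.97/38.78 = 1113.4 Gt C.
The anomaly ΔM(t) = M(t) − M_∞ decays as ΔM₀·e^(−t/τ) with ΔM₀ = 1601 − 1113.4 = 487.6 Gt C.
At t = 65.2 yr, e^(−t/τ) = e^(−1.579) = 0.2061, so ΔM = 100.5 Gt C and M = 1113.4 + 100.5 = 1213.9 Gt C.

1210 Gt C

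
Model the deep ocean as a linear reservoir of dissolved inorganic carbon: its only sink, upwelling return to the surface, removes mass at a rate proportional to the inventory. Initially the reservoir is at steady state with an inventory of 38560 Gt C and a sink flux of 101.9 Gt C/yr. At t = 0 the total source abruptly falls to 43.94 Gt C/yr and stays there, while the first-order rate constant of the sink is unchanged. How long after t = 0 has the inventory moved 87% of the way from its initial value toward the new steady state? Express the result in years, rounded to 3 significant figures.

τ = M₀/F₀ = 38560/101.9 = 378.4 yr.
The remaining gap fraction is e^(−t/τ); 87% covered ⇒ e^(−t/τ) = 0.130.
t = −τ ln(0.130) = 378.4 × 2.040 = 772.0 yr.

772 yr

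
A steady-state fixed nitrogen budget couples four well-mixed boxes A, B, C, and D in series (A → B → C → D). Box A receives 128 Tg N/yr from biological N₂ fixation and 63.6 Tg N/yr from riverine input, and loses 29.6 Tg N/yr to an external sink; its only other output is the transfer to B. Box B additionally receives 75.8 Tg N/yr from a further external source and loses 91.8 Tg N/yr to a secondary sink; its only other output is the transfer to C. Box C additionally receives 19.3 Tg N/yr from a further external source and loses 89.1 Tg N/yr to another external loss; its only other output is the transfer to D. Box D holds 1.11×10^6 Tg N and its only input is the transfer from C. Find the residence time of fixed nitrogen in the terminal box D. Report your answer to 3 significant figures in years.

Box A: F(A→B) = (128 + 63.6) − 29.6 = 162.00 Tg N/yr.
Box B: F(B→C) = (162.00 + 75.8) − 91.8 = 146.00 Tg N/yr.
Box C: F(C→D) = (146.00 + 19.3) − 89.1 = 76.200 Tg N/yr.
Box D throughput = its input = 76.200 Tg N/yr; τ = 1.11×10^6 / 76.200 = 14570 yr.

14600 yr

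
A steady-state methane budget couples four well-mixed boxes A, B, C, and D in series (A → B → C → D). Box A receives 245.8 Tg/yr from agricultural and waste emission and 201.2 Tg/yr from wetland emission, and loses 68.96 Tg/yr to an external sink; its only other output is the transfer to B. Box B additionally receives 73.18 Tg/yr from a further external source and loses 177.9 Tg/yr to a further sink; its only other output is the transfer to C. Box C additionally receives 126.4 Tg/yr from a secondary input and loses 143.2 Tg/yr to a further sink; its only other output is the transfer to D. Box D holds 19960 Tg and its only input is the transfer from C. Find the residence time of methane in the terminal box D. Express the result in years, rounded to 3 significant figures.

77.8 yr

Box A: F(A→B) = (245.8 + 201.2) − 68.96 = 378.04 Tg/yr.
Box B: F(B→C) = (378.04 + 73.18) − 177.9 = 273.32 Tg/yr.
Box C: F(C→D) = (273.32 + 126.4) − 143.2 = 256.52 Tg/yr.
Box D throughput = its input = 256.52 Tg/yr; τ = 19960 / 256.52 = 77.81 yr.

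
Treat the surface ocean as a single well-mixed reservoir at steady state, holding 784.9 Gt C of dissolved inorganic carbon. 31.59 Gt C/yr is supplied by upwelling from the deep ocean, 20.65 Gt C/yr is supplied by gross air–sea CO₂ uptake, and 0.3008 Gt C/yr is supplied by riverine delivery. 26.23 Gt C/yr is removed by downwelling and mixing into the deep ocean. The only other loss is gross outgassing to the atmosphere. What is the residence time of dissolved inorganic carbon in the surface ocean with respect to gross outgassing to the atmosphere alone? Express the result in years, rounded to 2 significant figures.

At steady state ΣF_in = ΣF_out.
ΣF_in = 31.59 + 20.65 + 0.3008 = 52.541 Gt C/yr.
Gross outgassing to the atmosphere flux = ΣF_in − (26.23) = 52.541 − 26.23 = 26.31 Gt C/yr.
τ = M / F = 784.9 / 26.31 = 29.83 yr.

30 yr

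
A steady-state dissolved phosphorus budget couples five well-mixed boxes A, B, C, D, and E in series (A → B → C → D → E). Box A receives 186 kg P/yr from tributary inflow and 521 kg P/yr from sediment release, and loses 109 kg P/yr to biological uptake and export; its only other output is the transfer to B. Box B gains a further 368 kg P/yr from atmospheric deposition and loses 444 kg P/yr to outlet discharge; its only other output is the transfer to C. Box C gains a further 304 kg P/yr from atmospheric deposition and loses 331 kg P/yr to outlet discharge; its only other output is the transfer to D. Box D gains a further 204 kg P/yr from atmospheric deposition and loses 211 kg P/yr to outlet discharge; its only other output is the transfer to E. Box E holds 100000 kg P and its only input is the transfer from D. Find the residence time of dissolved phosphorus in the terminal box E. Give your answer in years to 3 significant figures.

Box A: F(A→B) = (186 + 521) − 109 = 598.00 kg P/yr.
Box B: F(B→C) = (598.00 + 368) − 444 = 522.00 kg P/yr.
Box C: F(C→D) = (522.00 + 304) − 331 = 495.00 kg P/yr.
Box D: F(D→E) = (495.00 + 204) − 211 = 488.00 kg P/yr.
Box E throughput = its input = 488.00 kg P/yr; τ = 100000 / 488.00 = 204.9 yr.

205 yr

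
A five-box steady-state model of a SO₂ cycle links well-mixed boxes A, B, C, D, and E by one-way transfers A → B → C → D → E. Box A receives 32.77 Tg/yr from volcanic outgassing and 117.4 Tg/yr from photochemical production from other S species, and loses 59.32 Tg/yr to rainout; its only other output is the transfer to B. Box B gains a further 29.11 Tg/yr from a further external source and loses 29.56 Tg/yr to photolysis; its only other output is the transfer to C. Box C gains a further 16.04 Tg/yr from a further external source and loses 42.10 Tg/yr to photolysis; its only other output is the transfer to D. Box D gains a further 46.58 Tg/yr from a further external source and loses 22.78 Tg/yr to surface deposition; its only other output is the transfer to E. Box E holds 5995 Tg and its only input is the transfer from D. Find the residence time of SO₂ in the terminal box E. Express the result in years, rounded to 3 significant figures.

Box A: F(A→B) = (32.77 + 117.4) − 59.32 = 90.850 Tg/yr.
Box B: F(B→C) = (90.850 + 29.11) − 29.56 = 90.400 Tg/yr.
Box C: F(C→D) = (90.400 + 16.04) − 42.10 = 64.340 Tg/yr.
Box D: F(D→E) = (64.340 + 46.58) − 22.78 = 88.140 Tg/yr.
Box E throughput = its input = 88.140 Tg/yr; τ = 5995 / 88.140 = 68.02 yr.

68.0 yr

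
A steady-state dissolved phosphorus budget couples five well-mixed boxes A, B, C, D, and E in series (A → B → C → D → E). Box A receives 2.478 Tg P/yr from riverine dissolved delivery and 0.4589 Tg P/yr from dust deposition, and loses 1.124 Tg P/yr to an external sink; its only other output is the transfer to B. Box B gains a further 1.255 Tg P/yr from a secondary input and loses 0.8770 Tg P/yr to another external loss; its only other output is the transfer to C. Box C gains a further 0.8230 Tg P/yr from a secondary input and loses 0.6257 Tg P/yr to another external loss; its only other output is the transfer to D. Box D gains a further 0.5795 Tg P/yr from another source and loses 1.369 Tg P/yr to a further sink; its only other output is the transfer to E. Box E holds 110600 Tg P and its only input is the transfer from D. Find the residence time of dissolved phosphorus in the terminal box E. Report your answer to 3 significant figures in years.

69200 yr

Box A: F(A→B) = (2.478 + 0.4589) − 1.124 = 1.8129 Tg P/yr.
Box B: F(B→C) = (1.8129 + 1.255) − 0.8770 = 2.1909 Tg P/yr.
Box C: F(C→D) = (2.1909 + 0.8230) − 0.6257 = 2.3882 Tg P/yr.
Box D: F(D→E) = (2.3882 + 0.5795) − 1.369 = 1.5987 Tg P/yr.
Box E throughput = its input = 1.5987 Tg P/yr; τ = 110600 / 1.5987 = 69180 yr.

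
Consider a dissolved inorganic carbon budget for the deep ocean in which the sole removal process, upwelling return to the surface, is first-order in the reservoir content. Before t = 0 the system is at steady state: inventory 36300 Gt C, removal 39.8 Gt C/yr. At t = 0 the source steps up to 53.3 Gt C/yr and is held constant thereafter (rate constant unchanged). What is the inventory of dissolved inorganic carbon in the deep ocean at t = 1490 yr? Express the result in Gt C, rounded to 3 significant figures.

46200 Gt C

τ = M₀/F₀ = 36300/39.8 = 912.1 yr; rate constant k = 1/τ.
New steady state M_∞ = F₁/k = F₁·τ = 53.3 × 912.1 = 48613 Gt C.
M(t) = M_∞ + (M₀ − M_∞)·e^(−t/τ); t/τ = 1490/912.1 = 1.634, so e^(−t/τ) = 0.1952.
M(t) = 48613 − 12310 × 0.1952 = 46209 Gt C.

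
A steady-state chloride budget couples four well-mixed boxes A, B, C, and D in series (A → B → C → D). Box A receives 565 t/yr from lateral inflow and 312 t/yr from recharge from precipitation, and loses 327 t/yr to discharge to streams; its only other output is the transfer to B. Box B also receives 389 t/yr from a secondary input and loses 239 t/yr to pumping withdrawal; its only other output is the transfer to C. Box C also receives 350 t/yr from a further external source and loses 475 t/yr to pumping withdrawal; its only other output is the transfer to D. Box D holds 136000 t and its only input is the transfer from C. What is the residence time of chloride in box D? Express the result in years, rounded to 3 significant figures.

237 yr

Box A: F(A→B) = (565 + 312) − 327 = 550.00 t/yr.
Box B: F(B→C) = (550.00 + 389) − 239 = 700.00 t/yr.
Box C: F(C→D) = (700.00 + 350) − 475 = 575.00 t/yr.
Box D throughput = its input = 575.00 t/yr; τ = 136000 / 575.00 = 236.5 yr.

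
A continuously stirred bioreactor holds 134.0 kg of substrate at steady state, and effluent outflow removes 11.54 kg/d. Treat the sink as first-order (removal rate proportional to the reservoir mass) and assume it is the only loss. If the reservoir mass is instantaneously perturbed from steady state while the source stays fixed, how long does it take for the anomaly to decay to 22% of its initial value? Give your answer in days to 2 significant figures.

18 d

For a linear reservoir the anomaly decays as exp(−t/τ) with τ = M/F = 134.0/11.54 = 11.61 d.
exp(−t/τ) = 0.22 ⇒ t = −τ ln(0.22) = 11.61 × 1.514 = 17.58 d.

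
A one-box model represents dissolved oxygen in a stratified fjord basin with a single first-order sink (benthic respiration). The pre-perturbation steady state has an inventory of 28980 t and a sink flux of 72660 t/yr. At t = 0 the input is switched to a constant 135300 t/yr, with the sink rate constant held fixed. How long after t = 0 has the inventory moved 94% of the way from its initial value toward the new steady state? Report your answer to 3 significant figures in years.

τ = M₀/F₀ = 28980/72660 = 0.3988 yr.
The remaining gap fraction is e^(−t/τ); 94% covered ⇒ e^(−t/τ) = 0.0600.
t = −τ ln(0.0600) = 0.3988 × 2.813 = 1.122 yr.

1.12 yr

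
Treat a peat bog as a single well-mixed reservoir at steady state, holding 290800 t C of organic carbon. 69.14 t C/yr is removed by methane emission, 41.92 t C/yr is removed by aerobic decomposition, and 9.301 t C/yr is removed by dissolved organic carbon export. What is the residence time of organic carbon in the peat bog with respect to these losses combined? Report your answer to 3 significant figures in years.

2420 yr

Total removal = 69.14 + 41.92 + 9.301 = 120.36 t C/yr.
τ = M / ΣF_out = 290800 / 120.36 = 2416 yr.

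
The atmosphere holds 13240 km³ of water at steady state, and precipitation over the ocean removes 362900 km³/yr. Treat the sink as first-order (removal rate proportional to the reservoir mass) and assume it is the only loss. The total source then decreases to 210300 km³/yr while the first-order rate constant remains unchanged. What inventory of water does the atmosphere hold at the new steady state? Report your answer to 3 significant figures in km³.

7670 km³

Rate constant k = F/M = 362900 / 13240 = 27.41 yr⁻¹.
At the new steady state, source = k·M_new ⇒ M_new = 210300 / 27.41 = 7673 km³.
(Equivalently M_new = M × F_new/F_old = 13240 × 210300/362900.)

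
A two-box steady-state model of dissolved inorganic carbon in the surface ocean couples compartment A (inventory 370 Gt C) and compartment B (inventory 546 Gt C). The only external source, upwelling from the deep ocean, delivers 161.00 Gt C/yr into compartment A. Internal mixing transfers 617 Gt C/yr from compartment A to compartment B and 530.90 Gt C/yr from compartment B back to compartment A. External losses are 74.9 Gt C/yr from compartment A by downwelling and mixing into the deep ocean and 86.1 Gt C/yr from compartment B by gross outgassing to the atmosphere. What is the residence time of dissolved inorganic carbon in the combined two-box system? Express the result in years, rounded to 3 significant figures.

For the system as a whole, the A↔B exchange is internal and contributes nothing to the throughput; only the external sinks remove mass.
M_total = 370 + 546 = 916.00 Gt C.
ΣF_external_out = 74.9 + 86.1 = 161.00 Gt C/yr.
τ = M_total / ΣF_ext = 916.00 / 161.00 = 5.689 yr.

5.69 yr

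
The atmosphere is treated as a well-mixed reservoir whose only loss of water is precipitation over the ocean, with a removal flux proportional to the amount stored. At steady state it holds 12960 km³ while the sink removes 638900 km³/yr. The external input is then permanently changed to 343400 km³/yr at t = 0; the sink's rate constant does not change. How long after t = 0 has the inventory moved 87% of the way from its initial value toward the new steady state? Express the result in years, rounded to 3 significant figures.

τ = M₀/F₀ = 12960/638900 = 0.02028 yr.
The remaining gap fraction is e^(−t/τ); 87% covered ⇒ e^(−t/τ) = 0.130.
t = −τ ln(0.130) = 0.02028 × 2.040 = 0.04139 yr.

0.0414 yr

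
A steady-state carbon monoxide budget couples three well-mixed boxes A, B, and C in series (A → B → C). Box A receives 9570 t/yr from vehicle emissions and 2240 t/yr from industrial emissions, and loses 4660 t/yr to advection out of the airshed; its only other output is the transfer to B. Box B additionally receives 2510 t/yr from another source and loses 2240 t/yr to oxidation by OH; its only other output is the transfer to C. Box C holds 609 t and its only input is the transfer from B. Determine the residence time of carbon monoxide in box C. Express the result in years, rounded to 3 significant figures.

Box A: F(A→B) = (9570 + 2240) − 4660 = 7150.0 t/yr.
Box B: F(B→C) = (7150.0 + 2510) − 2240 = 7420.0 t/yr.
Box C throughput = its input = 7420.0 t/yr; τ = 609 / 7420.0 = 0.08208 yr.

0.0821 yr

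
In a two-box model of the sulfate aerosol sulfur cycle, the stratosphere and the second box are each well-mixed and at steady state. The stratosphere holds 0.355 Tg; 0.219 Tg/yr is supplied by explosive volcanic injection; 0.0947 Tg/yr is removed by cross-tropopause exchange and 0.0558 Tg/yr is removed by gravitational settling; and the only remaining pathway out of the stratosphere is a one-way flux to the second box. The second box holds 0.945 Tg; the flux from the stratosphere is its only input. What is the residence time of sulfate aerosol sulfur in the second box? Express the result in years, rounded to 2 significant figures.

14 yr

Balance the stratosphere: ΣF_in = 0.21900 Tg/yr.
Flux to the second box = ΣF_in − (0.0947 + 0.0558) = 0.068500 Tg/yr.
At steady state the output of the second box equals its input, 0.068500 Tg/yr.
τ = M / F = 0.945 / 0.068500 = 13.80 yr.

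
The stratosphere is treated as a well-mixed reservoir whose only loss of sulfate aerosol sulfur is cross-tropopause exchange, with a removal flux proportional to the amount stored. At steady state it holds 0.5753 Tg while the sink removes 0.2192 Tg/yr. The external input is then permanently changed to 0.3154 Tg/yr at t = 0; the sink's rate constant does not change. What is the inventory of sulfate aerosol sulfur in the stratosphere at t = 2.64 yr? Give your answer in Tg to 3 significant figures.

0.735 Tg

τ = M₀/F₀ = 0.5753/0.2192 = 2.625 yr; rate constant k = 1/τ.
New steady state M_∞ = F₁/k = F₁·τ = 0.3154 × 2.625 = 0.82778 Tg.
M(t) = M_∞ + (M₀ − M_∞)·e^(−t/τ); t/τ = 2.64/2.625 = 1.006, so e^(−t/τ) = 0.3657.
M(t) = 0.82778 − 0.2525 × 0.3657 = 0.73544 Tg.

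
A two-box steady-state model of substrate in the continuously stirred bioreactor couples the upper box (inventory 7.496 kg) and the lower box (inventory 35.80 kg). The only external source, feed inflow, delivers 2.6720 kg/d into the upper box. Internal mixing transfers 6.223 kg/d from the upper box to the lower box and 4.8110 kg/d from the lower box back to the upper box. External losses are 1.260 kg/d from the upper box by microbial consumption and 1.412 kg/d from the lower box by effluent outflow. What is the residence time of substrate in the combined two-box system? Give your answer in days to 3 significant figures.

16.2 d

Residence time in the combined system uses the total inventory and the total *external* removal — internal exchanges between the two boxes cancel.
M_total = 7.496 + 35.80 = 43.296 kg.
ΣF_external_out = 1.260 + 1.412 = 2.6720 kg/d.
τ = M_total / ΣF_ext = 43.296 / 2.6720 = 16.20 d.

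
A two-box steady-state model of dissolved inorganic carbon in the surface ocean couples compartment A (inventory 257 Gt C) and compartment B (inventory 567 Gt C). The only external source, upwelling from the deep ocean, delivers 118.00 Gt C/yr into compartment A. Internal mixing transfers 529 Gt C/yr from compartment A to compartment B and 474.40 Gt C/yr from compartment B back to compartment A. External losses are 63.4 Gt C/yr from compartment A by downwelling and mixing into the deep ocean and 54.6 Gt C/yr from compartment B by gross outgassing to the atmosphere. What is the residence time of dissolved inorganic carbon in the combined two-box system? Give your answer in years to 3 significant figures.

6.98 yr

Residence time in the combined system uses the total inventory and the total *external* removal — internal exchanges between the two boxes cancel.
M_total = 257 + 567 = 824.00 Gt C.
ΣF_external_out = 63.4 + 54.6 = 118.00 Gt C/yr.
τ = M_total / ΣF_ext = 824.00 / 118.00 = 6.983 yr.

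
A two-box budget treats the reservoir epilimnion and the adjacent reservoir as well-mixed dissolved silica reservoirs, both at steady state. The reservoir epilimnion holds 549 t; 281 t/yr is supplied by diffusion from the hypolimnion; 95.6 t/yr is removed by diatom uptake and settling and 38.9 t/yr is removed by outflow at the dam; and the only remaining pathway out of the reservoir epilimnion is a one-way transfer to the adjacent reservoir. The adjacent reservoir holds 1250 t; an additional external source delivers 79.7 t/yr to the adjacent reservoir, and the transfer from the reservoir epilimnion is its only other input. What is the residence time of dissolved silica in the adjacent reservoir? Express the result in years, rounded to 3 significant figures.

Balance the reservoir epilimnion: ΣF_in = 281.00 t/yr.
Transfer to the adjacent reservoir = ΣF_in − (95.6 + 38.9) = 146.50 t/yr.
Total input to the adjacent reservoir = 146.50 + 79.7 = 226.20 t/yr; at steady state this equals its total output.
τ = M / F = 1250 / 226.20 = 5.526 yr.

5.53 yr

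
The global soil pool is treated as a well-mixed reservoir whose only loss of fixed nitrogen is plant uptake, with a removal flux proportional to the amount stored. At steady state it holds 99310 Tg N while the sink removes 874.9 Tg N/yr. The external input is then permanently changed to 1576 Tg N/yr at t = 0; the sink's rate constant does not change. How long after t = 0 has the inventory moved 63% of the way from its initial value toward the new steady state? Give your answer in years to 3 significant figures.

113 yr

τ = M₀/F₀ = 99310/874.9 = 113.5 yr.
The remaining gap fraction is e^(−t/τ); 63% covered ⇒ e^(−t/τ) = 0.370.
t = −τ ln(0.370) = 113.5 × 0.9943 = 112.9 yr.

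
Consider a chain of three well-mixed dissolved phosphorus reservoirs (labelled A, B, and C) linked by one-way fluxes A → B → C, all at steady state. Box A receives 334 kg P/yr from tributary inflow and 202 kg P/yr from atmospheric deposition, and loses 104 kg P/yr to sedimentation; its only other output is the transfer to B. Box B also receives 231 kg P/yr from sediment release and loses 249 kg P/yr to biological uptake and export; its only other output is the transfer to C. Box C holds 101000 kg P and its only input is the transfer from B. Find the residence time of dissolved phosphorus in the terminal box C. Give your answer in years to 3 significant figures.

244 yr

Box A: F(A→B) = (334 + 202) − 104 = 432.00 kg P/yr.
Box B: F(B→C) = (432.00 + 231) − 249 = 414.00 kg P/yr.
Box C throughput = its input = 414.00 kg P/yr; τ = 101000 / 414.00 = 244.0 yr.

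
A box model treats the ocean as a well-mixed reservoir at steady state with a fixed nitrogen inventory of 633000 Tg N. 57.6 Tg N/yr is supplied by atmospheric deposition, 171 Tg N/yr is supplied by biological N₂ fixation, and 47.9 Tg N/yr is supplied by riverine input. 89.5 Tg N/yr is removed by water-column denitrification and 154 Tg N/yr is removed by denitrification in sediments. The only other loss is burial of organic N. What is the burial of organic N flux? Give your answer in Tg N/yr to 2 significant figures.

33 Tg N/yr

At steady state ΣF_in = ΣF_out.
ΣF_in = 57.6 + 171 + 47.9 = 276.50 Tg N/yr.
Burial of organic N flux = ΣF_in − (89.5 + 154) = 276.50 − 243.5 = 33.00 Tg N/yr.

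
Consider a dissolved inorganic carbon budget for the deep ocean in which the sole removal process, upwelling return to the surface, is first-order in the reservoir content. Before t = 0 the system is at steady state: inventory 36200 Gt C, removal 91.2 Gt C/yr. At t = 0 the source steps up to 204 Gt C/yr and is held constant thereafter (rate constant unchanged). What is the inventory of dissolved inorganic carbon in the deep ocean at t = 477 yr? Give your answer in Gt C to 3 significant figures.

The sink rate constant is k = F₀/M₀ = 91.2/36200 = 0.002519 yr⁻¹.
Solving dM/dt = F₁ − kM with M(0) = M₀ gives M(t) = F₁/k + (M₀ − F₁/k)·e^(−kt).
F₁/k = 204/0.002519 = 80974 Gt C; kt = 0.002519 × 477 = 1.202, e^(−kt) = 0.3007.
M(477) = 80974 + (36200 − 80974) × 0.3007 = 80974 − 13460 = 67511 Gt C.

67500 Gt C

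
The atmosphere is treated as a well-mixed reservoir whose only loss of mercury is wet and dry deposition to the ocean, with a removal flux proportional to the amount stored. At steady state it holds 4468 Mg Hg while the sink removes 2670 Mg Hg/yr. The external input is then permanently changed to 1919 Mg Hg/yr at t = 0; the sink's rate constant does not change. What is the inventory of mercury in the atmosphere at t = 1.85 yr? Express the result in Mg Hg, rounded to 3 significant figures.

τ = M₀/F₀ = 4468/2670 = 1.673 yr; rate constant k = 1/τ.
New steady state M_∞ = F₁/k = F₁·τ = 1919 × 1.673 = 3211.3 Mg Hg.
M(t) = M_∞ + (M₀ − M_∞)·e^(−t/τ); t/τ = 1.85/1.673 = 1.106, so e^(−t/τ) = 0.3310.
M(t) = 3211.3 + 1257 × 0.3310 = 3627.3 Mg Hg.

3630 Mg Hg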